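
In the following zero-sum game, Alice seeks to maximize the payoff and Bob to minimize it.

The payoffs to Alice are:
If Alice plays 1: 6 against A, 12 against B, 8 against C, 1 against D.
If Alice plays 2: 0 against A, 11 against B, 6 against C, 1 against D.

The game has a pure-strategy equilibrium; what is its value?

1

Row minima: 1, 0 → Alice's maximin is 1.
Column maxima: 6, 12, 8, 1 → Bob's minimax is 1.
They coincide at (1, D), so the value is 1.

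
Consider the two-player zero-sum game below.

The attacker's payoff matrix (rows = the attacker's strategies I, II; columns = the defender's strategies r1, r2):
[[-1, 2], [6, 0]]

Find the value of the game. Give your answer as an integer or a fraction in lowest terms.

4/3

Row minima are -1 and 0, so the attacker's maximin is 0; column maxima are 6 and 2, so the defender's minimax is 2. These differ, so the equilibrium is in mixed strategies.
Let the attacker play I with probability p. The defender is indifferent when −p + 6(1−p) = 2p, giving p = 2/3.
Let the defender play r1 with probability q. The attacker is indifferent when −q + 2(1−q) = 6q, giving q = 2/9.
The value is -1·(2/9) + (2)·(7/9) = 4/3.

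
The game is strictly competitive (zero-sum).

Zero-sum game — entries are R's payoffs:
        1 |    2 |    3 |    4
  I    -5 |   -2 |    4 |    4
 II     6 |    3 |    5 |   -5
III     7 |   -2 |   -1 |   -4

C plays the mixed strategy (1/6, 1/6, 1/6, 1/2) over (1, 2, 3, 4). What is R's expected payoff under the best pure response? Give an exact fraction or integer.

3/2

I: (-5)·(1/6) + (-2)·(1/6) + (4)·(1/6) + (4)·(1/2) = 3/2.
II: (6)·(1/6) + (3)·(1/6) + (5)·(1/6) + (-5)·(1/2) = -1/6.
III: (7)·(1/6) + (-2)·(1/6) + (-1)·(1/6) + (-4)·(1/2) = -4/3.
The best pure response is I with expected payoff 3/2.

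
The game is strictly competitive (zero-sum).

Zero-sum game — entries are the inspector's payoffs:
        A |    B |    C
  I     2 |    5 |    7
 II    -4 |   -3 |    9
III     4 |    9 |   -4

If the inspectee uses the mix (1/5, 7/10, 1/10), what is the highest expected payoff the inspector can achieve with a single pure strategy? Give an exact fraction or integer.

I: (2)·(1/5) + (5)·(7/10) + (7)·(1/10) = 23/5.
II: (-4)·(1/5) + (-3)·(7/10) + (9)·(1/10) = -2.
III: (4)·(1/5) + (9)·(7/10) + (-4)·(1/10) = 67/10.
The best pure response is III with expected payoff 67/10.

67/10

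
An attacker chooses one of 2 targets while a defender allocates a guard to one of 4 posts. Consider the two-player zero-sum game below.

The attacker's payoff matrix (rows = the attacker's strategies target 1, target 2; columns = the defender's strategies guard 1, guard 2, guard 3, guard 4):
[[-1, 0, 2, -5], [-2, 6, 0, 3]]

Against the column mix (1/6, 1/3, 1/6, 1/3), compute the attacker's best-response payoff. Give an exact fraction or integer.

target 1: (-1)·(1/6) + (0)·(1/3) + (2)·(1/6) + (-5)·(1/3) = -3/2.
target 2: (-2)·(1/6) + (6)·(1/3) + (0)·(1/6) + (3)·(1/3) = 8/3.
The best pure response is target 2 with expected payoff 8/3.

8/3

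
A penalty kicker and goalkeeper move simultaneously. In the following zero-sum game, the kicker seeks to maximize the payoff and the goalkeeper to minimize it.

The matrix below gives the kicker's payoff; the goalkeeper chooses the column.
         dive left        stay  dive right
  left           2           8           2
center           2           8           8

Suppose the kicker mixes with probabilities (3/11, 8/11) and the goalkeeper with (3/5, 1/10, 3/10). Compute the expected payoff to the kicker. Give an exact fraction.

Against (3/5, 1/10, 3/10), each row's expected payoff is left: 13/5; center: 22/5.
Taking the (3/11, 8/11)-weighted average: (3/11)·(13/5) + (8/11)·(22/5) = 43/11.

43/11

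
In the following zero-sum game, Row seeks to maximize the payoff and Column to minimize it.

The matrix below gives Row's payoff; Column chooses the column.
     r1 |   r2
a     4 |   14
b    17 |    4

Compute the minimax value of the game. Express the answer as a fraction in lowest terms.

222/23

Row minima are 4 and 4, so Row's maximin is 4; column maxima are 17 and 14, so Column's minimax is 14. These differ, so the equilibrium is in mixed strategies.
Let Row play a with probability p. Column is indifferent when 4p + 17(1−p) = 14p + 4(1−p), giving p = 13/23.
Let Column play r1 with probability q. Row is indifferent when 4q + 14(1−q) = 17q + 4(1−q), giving q = 10/23.
The value is 4·(10/23) + (14)·(13/23) = 222/23.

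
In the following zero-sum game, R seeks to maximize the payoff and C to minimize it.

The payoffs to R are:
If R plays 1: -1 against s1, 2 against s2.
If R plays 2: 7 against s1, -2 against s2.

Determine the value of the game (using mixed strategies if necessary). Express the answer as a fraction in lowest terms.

Row minima are -1 and -2, so R's maximin is -1; column maxima are 7 and 2, so C's minimax is 2. These differ, so the equilibrium is in mixed strategies.
Let R play 1 with probability p. C is indifferent when −p + 7(1−p) = 2p − 2(1−p), giving p = 3/4.
Let C play s1 with probability q. R is indifferent when −q + 2(1−q) = 7q − 2(1−q), giving q = 1/3.
The value is -1·(1/3) + (2)·(2/3) = 1.

1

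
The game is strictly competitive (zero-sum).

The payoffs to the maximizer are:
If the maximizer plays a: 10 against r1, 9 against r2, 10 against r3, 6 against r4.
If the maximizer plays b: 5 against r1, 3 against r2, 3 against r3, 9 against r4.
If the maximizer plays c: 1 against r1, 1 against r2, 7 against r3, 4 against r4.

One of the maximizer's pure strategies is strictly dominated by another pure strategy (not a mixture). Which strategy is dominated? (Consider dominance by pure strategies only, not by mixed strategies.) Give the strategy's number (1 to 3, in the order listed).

Compare c with a: 10 > 1, 9 > 1, 10 > 7, 6 > 4.
So a strictly dominates c for the maximizer; c is strictly dominated.

3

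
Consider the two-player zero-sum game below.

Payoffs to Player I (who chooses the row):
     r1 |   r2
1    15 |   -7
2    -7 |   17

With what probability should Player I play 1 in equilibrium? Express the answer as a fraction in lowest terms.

Row minima are -7 and -7, so Player I's maximin is -7; column maxima are 15 and 17, so Player II's minimax is 15. These differ, so the equilibrium is in mixed strategies.
Let Player I play 1 with probability p. Player II is indifferent when 15p − 7(1−p) = −7p + 17(1−p), giving p = 12/23.

12/23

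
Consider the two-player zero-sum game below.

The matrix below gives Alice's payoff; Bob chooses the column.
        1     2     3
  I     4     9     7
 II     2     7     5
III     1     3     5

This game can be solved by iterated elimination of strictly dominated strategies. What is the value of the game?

4

Row II is strictly dominated by row I (4>2, 9>7, 7>5); eliminate II.
Row III is strictly dominated by row I (4>1, 9>3, 7>5); eliminate III.
Column 3 is strictly dominated by 1 for Bob (4<7); eliminate 3.
Column 2 is strictly dominated by 1 for Bob (4<9); eliminate 2.
Only (I, 1) remains, with payoff 4.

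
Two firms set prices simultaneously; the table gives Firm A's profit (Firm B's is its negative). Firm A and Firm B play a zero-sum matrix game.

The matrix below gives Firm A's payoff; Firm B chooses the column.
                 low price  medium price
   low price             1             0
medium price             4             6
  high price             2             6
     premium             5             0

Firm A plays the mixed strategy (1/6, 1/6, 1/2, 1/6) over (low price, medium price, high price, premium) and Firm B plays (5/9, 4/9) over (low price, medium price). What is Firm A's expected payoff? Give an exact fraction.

88/27

Against (5/9, 4/9), each row's expected payoff is low price: 5/9; medium price: 44/9; high price: 34/9; premium: 25/9.
Taking the (1/6, 1/6, 1/2, 1/6)-weighted average: (1/6)·(5/9) + (1/6)·(44/9) + (1/2)·(34/9) + (1/6)·(25/9) = 88/27.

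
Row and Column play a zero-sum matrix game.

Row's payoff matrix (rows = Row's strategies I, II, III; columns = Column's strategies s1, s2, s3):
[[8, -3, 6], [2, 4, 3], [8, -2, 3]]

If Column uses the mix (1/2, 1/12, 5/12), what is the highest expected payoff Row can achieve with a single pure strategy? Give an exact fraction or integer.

I: (8)·(1/2) + (-3)·(1/12) + (6)·(5/12) = 25/4.
II: (2)·(1/2) + (4)·(1/12) + (3)·(5/12) = 31/12.
III: (8)·(1/2) + (-2)·(1/12) + (3)·(5/12) = 61/12.
The best pure response is I with expected payoff 25/4.

25/4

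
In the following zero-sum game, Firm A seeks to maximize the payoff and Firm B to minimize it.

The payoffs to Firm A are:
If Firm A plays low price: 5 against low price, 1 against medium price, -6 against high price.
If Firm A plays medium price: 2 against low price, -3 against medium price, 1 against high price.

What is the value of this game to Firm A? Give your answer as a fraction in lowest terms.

-17/11

Column low price is strictly dominated by medium price for Firm B (it gives Firm A more in every row).
The remaining 2×2 game on (low price, medium price) × (medium price, high price) has no saddle point. Let Firm A play low price with probability p; indifference gives p − 3(1−p) = −6p + (1−p), so p = 4/11.
Similarly Firm B's optimal q on medium price is 7/11, and the value is 1·(7/11) + (-6)·(4/11) = -17/11.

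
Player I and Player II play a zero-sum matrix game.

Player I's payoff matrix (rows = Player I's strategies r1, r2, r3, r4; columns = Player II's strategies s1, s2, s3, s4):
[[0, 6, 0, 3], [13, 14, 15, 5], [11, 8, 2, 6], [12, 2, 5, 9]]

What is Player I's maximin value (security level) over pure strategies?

The worst-case payoff for each row is r1: 0, r2: 5, r3: 2, r4: 2.
The best of these is 5.

5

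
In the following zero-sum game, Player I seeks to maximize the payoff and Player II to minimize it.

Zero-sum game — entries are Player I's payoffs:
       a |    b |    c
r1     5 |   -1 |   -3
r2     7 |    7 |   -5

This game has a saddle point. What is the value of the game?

Row minima: -3, -5 → Player I's maximin is -3.
Column maxima: 7, 7, -3 → Player II's minimax is -3.
They coincide at (r1, c), so the value is -3.

-3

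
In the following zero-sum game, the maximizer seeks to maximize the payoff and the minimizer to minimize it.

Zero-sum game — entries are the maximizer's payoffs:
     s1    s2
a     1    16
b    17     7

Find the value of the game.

Row minima are 1 and 7, so the maximizer's maximin is 7; column maxima are 17 and 16, so the minimizer's minimax is 16. These differ, so the equilibrium is in mixed strategies.
Let the maximizer play a with probability p. The minimizer is indifferent when p + 17(1−p) = 16p + 7(1−p), giving p = 2/5.
Let the minimizer play s1 with probability q. The maximizer is indifferent when q + 16(1−q) = 17q + 7(1−q), giving q = 9/25.
The value is 1·(9/25) + (16)·(16/25) = 53/5.

53/5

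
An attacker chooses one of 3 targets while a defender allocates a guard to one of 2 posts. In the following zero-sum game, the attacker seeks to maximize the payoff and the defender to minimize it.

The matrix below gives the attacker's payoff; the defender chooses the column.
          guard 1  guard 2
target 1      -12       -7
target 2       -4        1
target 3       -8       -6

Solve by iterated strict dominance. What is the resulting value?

Row target 1 is strictly dominated by row target 2 (-4>-12, 1>-7); eliminate target 1.
Column guard 2 is strictly dominated by guard 1 for the defender (-4<1, -8<-6); eliminate guard 2.
Row target 3 is strictly dominated by row target 2 (-4>-8); eliminate target 3.
Only (target 2, guard 1) remains, with payoff -4.

-4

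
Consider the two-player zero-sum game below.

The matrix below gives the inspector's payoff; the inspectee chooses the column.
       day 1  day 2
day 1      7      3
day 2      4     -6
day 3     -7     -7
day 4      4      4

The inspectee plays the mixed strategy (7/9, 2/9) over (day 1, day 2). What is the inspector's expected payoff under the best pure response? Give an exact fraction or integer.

55/9

day 1: (7)·(7/9) + (3)·(2/9) = 55/9.
day 2: (4)·(7/9) + (-6)·(2/9) = 16/9.
day 3: (-7)·(7/9) + (-7)·(2/9) = -7.
day 4: (4)·(7/9) + (4)·(2/9) = 4.
The best pure response is day 1 with expected payoff 55/9.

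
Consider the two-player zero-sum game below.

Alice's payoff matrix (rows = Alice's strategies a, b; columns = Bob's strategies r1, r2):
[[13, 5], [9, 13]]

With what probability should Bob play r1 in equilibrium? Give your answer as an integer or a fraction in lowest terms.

2/3

Row minima are 5 and 9, so Alice's maximin is 9; column maxima are 13 and 13, so Bob's minimax is 13. These differ, so the equilibrium is in mixed strategies.
Let Bob play r1 with probability q. Alice is indifferent when 13q + 5(1−q) = 9q + 13(1−q), giving q = 2/3.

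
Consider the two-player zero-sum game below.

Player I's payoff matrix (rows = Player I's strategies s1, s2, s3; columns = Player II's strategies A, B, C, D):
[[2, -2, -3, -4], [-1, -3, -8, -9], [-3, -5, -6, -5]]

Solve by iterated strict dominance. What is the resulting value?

-4

Column B is strictly dominated by C for Player II (-3<-2, -8<-3, -6<-5); eliminate B.
Row s3 is strictly dominated by row s1 (2>-3, -3>-6, -4>-5); eliminate s3.
Row s2 is strictly dominated by row s1 (2>-1, -3>-8, -4>-9); eliminate s2.
Column C is strictly dominated by D for Player II (-4<-3); eliminate C.
Column A is strictly dominated by D for Player II (-4<2); eliminate A.
Only (s1, D) remains, with payoff -4.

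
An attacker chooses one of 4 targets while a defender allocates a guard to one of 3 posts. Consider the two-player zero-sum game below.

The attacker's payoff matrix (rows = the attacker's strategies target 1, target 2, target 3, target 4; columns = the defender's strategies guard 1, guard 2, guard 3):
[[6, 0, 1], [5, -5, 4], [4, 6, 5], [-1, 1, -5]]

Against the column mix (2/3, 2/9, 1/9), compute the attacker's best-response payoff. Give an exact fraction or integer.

target 1: (6)·(2/3) + (0)·(2/9) + (1)·(1/9) = 37/9.
target 2: (5)·(2/3) + (-5)·(2/9) + (4)·(1/9) = 8/3.
target 3: (4)·(2/3) + (6)·(2/9) + (5)·(1/9) = 41/9.
target 4: (-1)·(2/3) + (1)·(2/9) + (-5)·(1/9) = -1.
The best pure response is target 3 with expected payoff 41/9.

41/9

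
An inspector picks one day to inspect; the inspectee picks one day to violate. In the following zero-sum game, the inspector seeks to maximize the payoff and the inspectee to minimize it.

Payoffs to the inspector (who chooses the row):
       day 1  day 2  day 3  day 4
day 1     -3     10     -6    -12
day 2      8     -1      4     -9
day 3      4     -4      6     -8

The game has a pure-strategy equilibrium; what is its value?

-8

Row minima: -12, -9, -8 → the inspector's maximin is -8.
Column maxima: 8, 10, 6, -8 → the inspectee's minimax is -8.
They coincide at (day 3, day 4), so the value is -8.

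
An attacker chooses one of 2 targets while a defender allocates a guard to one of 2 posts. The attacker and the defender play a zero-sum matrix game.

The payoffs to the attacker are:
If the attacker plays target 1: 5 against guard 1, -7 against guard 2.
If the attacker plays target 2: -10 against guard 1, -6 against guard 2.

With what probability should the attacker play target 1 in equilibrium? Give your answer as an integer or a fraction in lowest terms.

Row minima are -7 and -10, so the attacker's maximin is -7; column maxima are 5 and -6, so the defender's minimax is -6. These differ, so the equilibrium is in mixed strategies.
Let the attacker play target 1 with probability p. The defender is indifferent when 5p − 10(1−p) = −7p − 6(1−p), giving p = 1/4.

1/4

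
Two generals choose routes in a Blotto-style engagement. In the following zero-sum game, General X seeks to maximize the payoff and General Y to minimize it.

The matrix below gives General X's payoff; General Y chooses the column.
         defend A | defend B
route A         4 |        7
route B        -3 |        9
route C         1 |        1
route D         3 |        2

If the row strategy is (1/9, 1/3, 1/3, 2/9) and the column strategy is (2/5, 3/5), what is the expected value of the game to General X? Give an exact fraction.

131/45

Against (2/5, 3/5), each row's expected payoff is route A: 29/5; route B: 21/5; route C: 1; route D: 12/5.
Taking the (1/9, 1/3, 1/3, 2/9)-weighted average: (1/9)·(29/5) + (1/3)·(21/5) + (1/3)·(1) + (2/9)·(12/5) = 131/45.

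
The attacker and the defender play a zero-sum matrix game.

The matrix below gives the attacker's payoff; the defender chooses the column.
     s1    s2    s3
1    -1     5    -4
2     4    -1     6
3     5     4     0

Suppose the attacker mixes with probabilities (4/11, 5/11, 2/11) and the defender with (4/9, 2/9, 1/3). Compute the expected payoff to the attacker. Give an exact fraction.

64/33

Against (4/9, 2/9, 1/3), each row's expected payoff is 1: -2/3; 2: 32/9; 3: 28/9.
Taking the (4/11, 5/11, 2/11)-weighted average: (4/11)·(-2/3) + (5/11)·(32/9) + (2/11)·(28/9) = 64/33.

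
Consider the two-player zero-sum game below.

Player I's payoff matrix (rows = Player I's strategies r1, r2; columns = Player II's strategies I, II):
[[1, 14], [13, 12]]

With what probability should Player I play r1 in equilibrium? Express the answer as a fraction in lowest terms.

1/14

Row minima are 1 and 12, so Player I's maximin is 12; column maxima are 13 and 14, so Player II's minimax is 13. These differ, so the equilibrium is in mixed strategies.
Let Player I play r1 with probability p. Player II is indifferent when p + 13(1−p) = 14p + 12(1−p), giving p = 1/14.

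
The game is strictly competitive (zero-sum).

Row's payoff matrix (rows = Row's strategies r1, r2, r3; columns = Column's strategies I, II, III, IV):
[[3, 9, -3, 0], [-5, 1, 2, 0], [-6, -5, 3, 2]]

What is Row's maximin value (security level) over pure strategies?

-3

The worst-case payoff for each row is r1: -3, r2: -5, r3: -6.
The best of these is -3.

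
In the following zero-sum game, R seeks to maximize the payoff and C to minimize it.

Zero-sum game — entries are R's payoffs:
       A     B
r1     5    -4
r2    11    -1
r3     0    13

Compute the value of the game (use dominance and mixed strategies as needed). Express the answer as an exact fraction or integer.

143/25

Row r1 is strictly dominated by row r2, so R never plays it.
The remaining 2×2 game on (r2, r3) × (A, B) has no saddle point. Let R play r2 with probability p; indifference gives 11p = −p + 13(1−p), so p = 13/25.
Similarly C's optimal q on A is 14/25, and the value is 11·(14/25) + (-1)·(11/25) = 143/25.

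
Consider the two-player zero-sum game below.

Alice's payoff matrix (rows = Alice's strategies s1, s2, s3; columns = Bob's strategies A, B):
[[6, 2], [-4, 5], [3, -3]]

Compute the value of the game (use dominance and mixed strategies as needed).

Row s3 is strictly dominated by row s1, so Alice never plays it.
The remaining 2×2 game on (s1, s2) × (A, B) has no saddle point. Let Alice play s1 with probability p; indifference gives 6p − 4(1−p) = 2p + 5(1−p), so p = 9/13.
Similarly Bob's optimal q on A is 3/13, and the value is 6·(3/13) + (2)·(10/13) = 38/13.

38/13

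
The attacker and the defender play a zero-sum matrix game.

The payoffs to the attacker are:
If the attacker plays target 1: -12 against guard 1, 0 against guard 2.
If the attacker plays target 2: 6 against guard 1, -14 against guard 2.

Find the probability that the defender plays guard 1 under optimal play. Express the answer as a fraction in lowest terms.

Row minima are -12 and -14, so the attacker's maximin is -12; column maxima are 6 and 0, so the defender's minimax is 0. These differ, so the equilibrium is in mixed strategies.
Let the defender play guard 1 with probability q. The attacker is indifferent when −12q = 6q − 14(1−q), giving q = 7/16.

7/16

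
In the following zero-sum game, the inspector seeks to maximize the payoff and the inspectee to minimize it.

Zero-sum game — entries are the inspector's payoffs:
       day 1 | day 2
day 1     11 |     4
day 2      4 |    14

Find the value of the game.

138/17

Row minima are 4 and 4, so the inspector's maximin is 4; column maxima are 11 and 14, so the inspectee's minimax is 11. These differ, so the equilibrium is in mixed strategies.
Let the inspector play day 1 with probability p. The inspectee is indifferent when 11p + 4(1−p) = 4p + 14(1−p), giving p = 10/17.
Let the inspectee play day 1 with probability q. The inspector is indifferent when 11q + 4(1−q) = 4q + 14(1−q), giving q = 10/17.
The value is 11·(10/17) + (4)·(7/17) = 138/17.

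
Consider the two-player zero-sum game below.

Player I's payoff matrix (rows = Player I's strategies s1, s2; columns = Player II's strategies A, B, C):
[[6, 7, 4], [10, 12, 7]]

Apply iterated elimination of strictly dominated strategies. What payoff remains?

Column A is strictly dominated by C for Player II (4<6, 7<10); eliminate A.
Row s1 is strictly dominated by row s2 (12>7, 7>4); eliminate s1.
Column B is strictly dominated by C for Player II (7<12); eliminate B.
Only (s2, C) remains, with payoff 7.

7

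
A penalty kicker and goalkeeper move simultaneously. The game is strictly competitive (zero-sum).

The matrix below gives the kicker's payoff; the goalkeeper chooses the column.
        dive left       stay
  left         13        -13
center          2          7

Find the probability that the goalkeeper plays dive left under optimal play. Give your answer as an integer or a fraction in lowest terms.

20/31

Row minima are -13 and 2, so the kicker's maximin is 2; column maxima are 13 and 7, so the goalkeeper's minimax is 7. These differ, so the equilibrium is in mixed strategies.
Let the goalkeeper play dive left with probability q. The kicker is indifferent when 13q − 13(1−q) = 2q + 7(1−q), giving q = 20/31.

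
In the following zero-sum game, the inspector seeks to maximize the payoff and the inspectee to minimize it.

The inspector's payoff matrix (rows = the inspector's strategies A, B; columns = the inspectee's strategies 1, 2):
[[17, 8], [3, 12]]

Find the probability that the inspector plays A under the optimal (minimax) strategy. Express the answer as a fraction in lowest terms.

1/2

Row minima are 8 and 3, so the inspector's maximin is 8; column maxima are 17 and 12, so the inspectee's minimax is 12. These differ, so the equilibrium is in mixed strategies.
Let the inspector play A with probability p. The inspectee is indifferent when 17p + 3(1−p) = 8p + 12(1−p), giving p = 1/2.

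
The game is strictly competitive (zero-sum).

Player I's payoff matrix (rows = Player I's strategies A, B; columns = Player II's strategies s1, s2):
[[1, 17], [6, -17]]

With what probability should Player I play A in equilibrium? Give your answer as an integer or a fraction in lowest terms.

23/39

Row minima are 1 and -17, so Player I's maximin is 1; column maxima are 6 and 17, so Player II's minimax is 6. These differ, so the equilibrium is in mixed strategies.
Let Player I play A with probability p. Player II is indifferent when p + 6(1−p) = 17p − 17(1−p), giving p = 23/39.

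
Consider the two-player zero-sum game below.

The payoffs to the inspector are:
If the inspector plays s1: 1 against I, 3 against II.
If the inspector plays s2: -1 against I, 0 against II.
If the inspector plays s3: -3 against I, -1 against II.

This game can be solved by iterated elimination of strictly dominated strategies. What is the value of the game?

Row s2 is strictly dominated by row s1 (1>-1, 3>0); eliminate s2.
Column II is strictly dominated by I for the inspectee (1<3, -3<-1); eliminate II.
Row s3 is strictly dominated by row s1 (1>-3); eliminate s3.
Only (s1, I) remains, with payoff 1.

1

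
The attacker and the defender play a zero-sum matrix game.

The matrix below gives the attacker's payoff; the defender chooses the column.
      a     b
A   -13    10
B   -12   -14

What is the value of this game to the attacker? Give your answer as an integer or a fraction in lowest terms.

Row minima are -13 and -14, so the attacker's maximin is -13; column maxima are -12 and 10, so the defender's minimax is -12. These differ, so the equilibrium is in mixed strategies.
Let the attacker play A with probability p. The defender is indifferent when −13p − 12(1−p) = 10p − 14(1−p), giving p = 2/25.
Let the defender play a with probability q. The attacker is indifferent when −13q + 10(1−q) = −12q − 14(1−q), giving q = 24/25.
The value is -13·(24/25) + (10)·(1/25) = -302/25.

-302/25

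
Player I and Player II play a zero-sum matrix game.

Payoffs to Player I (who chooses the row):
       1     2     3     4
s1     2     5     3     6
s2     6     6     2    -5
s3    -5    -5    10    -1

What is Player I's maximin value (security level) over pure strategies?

2

The worst-case payoff for each row is s1: 2, s2: -5, s3: -5.
The best of these is 2.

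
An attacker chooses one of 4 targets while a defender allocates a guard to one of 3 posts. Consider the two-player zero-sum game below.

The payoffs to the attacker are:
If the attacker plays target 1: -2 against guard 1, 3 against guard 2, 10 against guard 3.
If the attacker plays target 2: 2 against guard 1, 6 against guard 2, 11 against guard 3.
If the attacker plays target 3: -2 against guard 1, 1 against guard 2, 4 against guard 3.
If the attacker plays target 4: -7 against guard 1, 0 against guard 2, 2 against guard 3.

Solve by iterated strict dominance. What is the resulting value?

2

Row target 4 is strictly dominated by row target 1 (-2>-7, 3>0, 10>2); eliminate target 4.
Row target 3 is strictly dominated by row target 2 (2>-2, 6>1, 11>4); eliminate target 3.
Row target 1 is strictly dominated by row target 2 (2>-2, 6>3, 11>10); eliminate target 1.
Column guard 3 is strictly dominated by guard 1 for the defender (2<11); eliminate guard 3.
Column guard 2 is strictly dominated by guard 1 for the defender (2<6); eliminate guard 2.
Only (target 2, guard 1) remains, with payoff 2.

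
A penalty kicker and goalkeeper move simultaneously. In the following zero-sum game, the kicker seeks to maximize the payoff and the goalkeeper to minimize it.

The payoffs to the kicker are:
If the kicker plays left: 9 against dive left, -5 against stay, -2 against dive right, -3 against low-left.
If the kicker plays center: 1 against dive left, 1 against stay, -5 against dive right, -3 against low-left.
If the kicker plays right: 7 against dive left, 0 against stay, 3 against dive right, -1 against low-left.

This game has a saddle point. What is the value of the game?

-1

Row minima: -5, -5, -1 → the kicker's maximin is -1.
Column maxima: 9, 1, 3, -1 → the goalkeeper's minimax is -1.
They coincide at (right, low-left), so the value is -1.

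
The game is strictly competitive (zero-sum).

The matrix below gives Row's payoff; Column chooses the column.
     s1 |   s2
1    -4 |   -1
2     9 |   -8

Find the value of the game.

Row minima are -4 and -8, so Row's maximin is -4; column maxima are 9 and -1, so Column's minimax is -1. These differ, so the equilibrium is in mixed strategies.
Let Row play 1 with probability p. Column is indifferent when −4p + 9(1−p) = −p − 8(1−p), giving p = 17/20.
Let Column play s1 with probability q. Row is indifferent when −4q − (1−q) = 9q − 8(1−q), giving q = 7/20.
The value is -4·(7/20) + (-1)·(13/20) = -41/20.

-41/20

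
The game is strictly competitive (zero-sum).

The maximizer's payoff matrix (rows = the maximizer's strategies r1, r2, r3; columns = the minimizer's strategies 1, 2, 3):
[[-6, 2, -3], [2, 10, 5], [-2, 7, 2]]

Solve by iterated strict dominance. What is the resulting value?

2

Row r3 is strictly dominated by row r2 (2>-2, 10>7, 5>2); eliminate r3.
Column 2 is strictly dominated by 1 for the minimizer (-6<2, 2<10); eliminate 2.
Column 3 is strictly dominated by 1 for the minimizer (-6<-3, 2<5); eliminate 3.
Row r1 is strictly dominated by row r2 (2>-6); eliminate r1.
Only (r2, 1) remains, with payoff 2.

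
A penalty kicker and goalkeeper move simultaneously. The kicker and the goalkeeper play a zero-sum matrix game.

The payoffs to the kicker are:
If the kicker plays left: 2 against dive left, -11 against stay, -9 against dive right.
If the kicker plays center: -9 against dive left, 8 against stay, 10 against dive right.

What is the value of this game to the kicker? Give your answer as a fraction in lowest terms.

Column dive right is strictly dominated by stay for the goalkeeper (it gives the kicker more in every row).
The remaining 2×2 game on (left, center) × (dive left, stay) has no saddle point. Let the kicker play left with probability p; indifference gives 2p − 9(1−p) = −11p + 8(1−p), so p = 17/30.
Similarly the goalkeeper's optimal q on dive left is 19/30, and the value is 2·(19/30) + (-11)·(11/30) = -83/30.

-83/30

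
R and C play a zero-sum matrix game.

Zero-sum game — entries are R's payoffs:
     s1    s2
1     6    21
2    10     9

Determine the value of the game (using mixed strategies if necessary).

39/4

Row minima are 6 and 9, so R's maximin is 9; column maxima are 10 and 21, so C's minimax is 10. These differ, so the equilibrium is in mixed strategies.
Let R play 1 with probability p. C is indifferent when 6p + 10(1−p) = 21p + 9(1−p), giving p = 1/16.
Let C play s1 with probability q. R is indifferent when 6q + 21(1−q) = 10q + 9(1−q), giving q = 3/4.
The value is 6·(3/4) + (21)·(1/4) = 39/4.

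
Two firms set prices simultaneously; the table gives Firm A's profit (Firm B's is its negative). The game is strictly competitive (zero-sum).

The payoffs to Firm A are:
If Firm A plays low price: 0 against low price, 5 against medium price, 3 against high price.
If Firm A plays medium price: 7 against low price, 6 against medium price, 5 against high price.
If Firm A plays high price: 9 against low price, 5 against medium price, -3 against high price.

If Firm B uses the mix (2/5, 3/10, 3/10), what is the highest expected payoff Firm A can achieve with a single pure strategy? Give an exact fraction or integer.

61/10

low price: (0)·(2/5) + (5)·(3/10) + (3)·(3/10) = 12/5.
medium price: (7)·(2/5) + (6)·(3/10) + (5)·(3/10) = 61/10.
high price: (9)·(2/5) + (5)·(3/10) + (-3)·(3/10) = 21/5.
The best pure response is medium price with expected payoff 61/10.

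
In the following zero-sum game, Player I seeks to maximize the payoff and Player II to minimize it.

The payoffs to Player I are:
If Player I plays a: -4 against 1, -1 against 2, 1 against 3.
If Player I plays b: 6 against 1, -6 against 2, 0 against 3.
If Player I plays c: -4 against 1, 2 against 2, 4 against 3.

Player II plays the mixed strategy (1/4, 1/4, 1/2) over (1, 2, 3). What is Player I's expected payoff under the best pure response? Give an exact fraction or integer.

a: (-4)·(1/4) + (-1)·(1/4) + (1)·(1/2) = -3/4.
b: (6)·(1/4) + (-6)·(1/4) + (0)·(1/2) = 0.
c: (-4)·(1/4) + (2)·(1/4) + (4)·(1/2) = 3/2.
The best pure response is c with expected payoff 3/2.

3/2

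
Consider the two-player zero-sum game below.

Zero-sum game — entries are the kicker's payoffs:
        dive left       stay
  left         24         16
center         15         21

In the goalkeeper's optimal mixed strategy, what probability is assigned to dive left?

Row minima are 16 and 15, so the kicker's maximin is 16; column maxima are 24 and 21, so the goalkeeper's minimax is 21. These differ, so the equilibrium is in mixed strategies.
Let the goalkeeper play dive left with probability q. The kicker is indifferent when 24q + 16(1−q) = 15q + 21(1−q), giving q = 5/14.

5/14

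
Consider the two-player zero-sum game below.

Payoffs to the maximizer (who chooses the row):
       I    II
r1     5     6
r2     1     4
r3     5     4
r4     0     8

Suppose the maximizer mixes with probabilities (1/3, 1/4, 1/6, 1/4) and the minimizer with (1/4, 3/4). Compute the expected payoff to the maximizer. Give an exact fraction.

Against (1/4, 3/4), each row's expected payoff is r1: 23/4; r2: 13/4; r3: 17/4; r4: 6.
Taking the (1/3, 1/4, 1/6, 1/4)-weighted average: (1/3)·(23/4) + (1/4)·(13/4) + (1/6)·(17/4) + (1/4)·(6) = 79/16.

79/16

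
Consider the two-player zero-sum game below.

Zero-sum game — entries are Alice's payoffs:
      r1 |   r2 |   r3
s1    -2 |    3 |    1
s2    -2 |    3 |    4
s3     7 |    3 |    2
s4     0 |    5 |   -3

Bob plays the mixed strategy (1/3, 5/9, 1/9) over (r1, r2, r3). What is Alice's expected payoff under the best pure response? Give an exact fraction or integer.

38/9

s1: (-2)·(1/3) + (3)·(5/9) + (1)·(1/9) = 10/9.
s2: (-2)·(1/3) + (3)·(5/9) + (4)·(1/9) = 13/9.
s3: (7)·(1/3) + (3)·(5/9) + (2)·(1/9) = 38/9.
s4: (0)·(1/3) + (5)·(5/9) + (-3)·(1/9) = 22/9.
The best pure response is s3 with expected payoff 38/9.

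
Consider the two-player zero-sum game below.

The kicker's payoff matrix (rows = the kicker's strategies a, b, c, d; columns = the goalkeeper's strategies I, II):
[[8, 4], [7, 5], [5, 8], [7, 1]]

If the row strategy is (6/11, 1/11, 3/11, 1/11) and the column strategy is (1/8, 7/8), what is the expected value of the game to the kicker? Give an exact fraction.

455/88

Against (1/8, 7/8), each row's expected payoff is a: 9/2; b: 21/4; c: 61/8; d: 7/4.
Taking the (6/11, 1/11, 3/11, 1/11)-weighted average: (6/11)·(9/2) + (1/11)·(21/4) + (3/11)·(61/8) + (1/11)·(7/4) = 455/88.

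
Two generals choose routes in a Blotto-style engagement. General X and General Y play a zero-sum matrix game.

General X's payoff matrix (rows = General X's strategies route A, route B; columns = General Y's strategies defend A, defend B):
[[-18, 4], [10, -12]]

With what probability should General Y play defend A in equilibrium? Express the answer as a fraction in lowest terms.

Row minima are -18 and -12, so General X's maximin is -12; column maxima are 10 and 4, so General Y's minimax is 4. These differ, so the equilibrium is in mixed strategies.
Let General Y play defend A with probability q. General X is indifferent when −18q + 4(1−q) = 10q − 12(1−q), giving q = 4/11.

4/11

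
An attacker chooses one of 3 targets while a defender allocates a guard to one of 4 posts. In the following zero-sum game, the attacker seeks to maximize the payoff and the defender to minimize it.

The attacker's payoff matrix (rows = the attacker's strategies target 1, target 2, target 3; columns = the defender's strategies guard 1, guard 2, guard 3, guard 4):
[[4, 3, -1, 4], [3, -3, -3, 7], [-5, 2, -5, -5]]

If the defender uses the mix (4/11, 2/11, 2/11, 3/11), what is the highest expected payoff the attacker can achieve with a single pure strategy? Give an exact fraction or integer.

target 1: (4)·(4/11) + (3)·(2/11) + (-1)·(2/11) + (4)·(3/11) = 32/11.
target 2: (3)·(4/11) + (-3)·(2/11) + (-3)·(2/11) + (7)·(3/11) = 21/11.
target 3: (-5)·(4/11) + (2)·(2/11) + (-5)·(2/11) + (-5)·(3/11) = -41/11.
The best pure response is target 1 with expected payoff 32/11.

32/11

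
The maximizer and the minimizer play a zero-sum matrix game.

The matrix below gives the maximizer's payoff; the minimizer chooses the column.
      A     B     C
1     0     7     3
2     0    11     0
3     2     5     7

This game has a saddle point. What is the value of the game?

2

Row minima: 0, 0, 2 → the maximizer's maximin is 2.
Column maxima: 2, 11, 7 → the minimizer's minimax is 2.
They coincide at (3, A), so the value is 2.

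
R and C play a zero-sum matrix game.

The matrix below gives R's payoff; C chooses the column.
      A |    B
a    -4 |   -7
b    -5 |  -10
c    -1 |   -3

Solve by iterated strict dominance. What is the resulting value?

Row a is strictly dominated by row c (-1>-4, -3>-7); eliminate a.
Row b is strictly dominated by row c (-1>-5, -3>-10); eliminate b.
Column A is strictly dominated by B for C (-3<-1); eliminate A.
Only (c, B) remains, with payoff -3.

-3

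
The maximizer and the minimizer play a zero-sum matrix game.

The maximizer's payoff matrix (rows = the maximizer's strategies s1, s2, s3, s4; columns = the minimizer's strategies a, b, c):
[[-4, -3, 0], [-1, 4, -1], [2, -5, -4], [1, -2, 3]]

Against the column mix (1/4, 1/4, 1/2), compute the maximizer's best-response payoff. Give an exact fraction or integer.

s1: (-4)·(1/4) + (-3)·(1/4) + (0)·(1/2) = -7/4.
s2: (-1)·(1/4) + (4)·(1/4) + (-1)·(1/2) = 1/4.
s3: (2)·(1/4) + (-5)·(1/4) + (-4)·(1/2) = -11/4.
s4: (1)·(1/4) + (-2)·(1/4) + (3)·(1/2) = 5/4.
The best pure response is s4 with expected payoff 5/4.

5/4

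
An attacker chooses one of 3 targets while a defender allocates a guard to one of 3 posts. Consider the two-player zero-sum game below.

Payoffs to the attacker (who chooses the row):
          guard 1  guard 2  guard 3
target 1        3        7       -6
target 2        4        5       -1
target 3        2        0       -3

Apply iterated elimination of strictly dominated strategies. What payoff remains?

-1

Row target 3 is strictly dominated by row target 2 (4>2, 5>0, -1>-3); eliminate target 3.
Column guard 2 is strictly dominated by guard 1 for the defender (3<7, 4<5); eliminate guard 2.
Column guard 1 is strictly dominated by guard 3 for the defender (-6<3, -1<4); eliminate guard 1.
Row target 1 is strictly dominated by row target 2 (-1>-6); eliminate target 1.
Only (target 2, guard 3) remains, with payoff -1.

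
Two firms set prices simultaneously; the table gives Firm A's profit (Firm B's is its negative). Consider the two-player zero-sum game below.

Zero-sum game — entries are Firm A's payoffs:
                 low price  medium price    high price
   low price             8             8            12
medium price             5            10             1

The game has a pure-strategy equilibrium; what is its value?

Row minima: 8, 1 → Firm A's maximin is 8.
Column maxima: 8, 10, 12 → Firm B's minimax is 8.
They coincide at (low price, low price), so the value is 8.

8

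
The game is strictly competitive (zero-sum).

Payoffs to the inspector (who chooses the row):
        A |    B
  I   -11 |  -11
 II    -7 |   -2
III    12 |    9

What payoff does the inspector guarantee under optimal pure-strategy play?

9

Row minima: -11, -7, 9 → the inspector's maximin is 9.
Column maxima: 12, 9 → the inspectee's minimax is 9.
They coincide at (III, B), so the value is 9.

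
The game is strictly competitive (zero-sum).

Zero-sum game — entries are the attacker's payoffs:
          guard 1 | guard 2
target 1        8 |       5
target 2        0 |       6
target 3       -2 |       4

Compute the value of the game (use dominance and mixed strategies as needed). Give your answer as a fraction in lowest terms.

16/3

Row target 3 is strictly dominated by row target 2, so the attacker never plays it.
The remaining 2×2 game on (target 1, target 2) × (guard 1, guard 2) has no saddle point. Let the attacker play target 1 with probability p; indifference gives 8p = 5p + 6(1−p), so p = 2/3.
Similarly the defender's optimal q on guard 1 is 1/9, and the value is 8·(1/9) + (5)·(8/9) = 16/3.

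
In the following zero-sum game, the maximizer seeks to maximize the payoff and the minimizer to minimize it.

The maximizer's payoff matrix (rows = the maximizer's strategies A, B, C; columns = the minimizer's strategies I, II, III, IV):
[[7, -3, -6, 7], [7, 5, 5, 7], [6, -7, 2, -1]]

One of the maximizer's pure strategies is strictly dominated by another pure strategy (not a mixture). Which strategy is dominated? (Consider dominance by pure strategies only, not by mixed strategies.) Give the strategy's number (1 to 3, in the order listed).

3

Compare C with B: 7 > 6, 5 > -7, 5 > 2, 7 > -1.
So B strictly dominates C for the maximizer; C is strictly dominated.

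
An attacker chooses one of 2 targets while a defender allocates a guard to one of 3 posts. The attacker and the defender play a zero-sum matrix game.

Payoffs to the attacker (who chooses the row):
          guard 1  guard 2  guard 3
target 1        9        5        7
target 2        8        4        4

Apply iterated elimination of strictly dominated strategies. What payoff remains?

5

Row target 2 is strictly dominated by row target 1 (9>8, 5>4, 7>4); eliminate target 2.
Column guard 3 is strictly dominated by guard 2 for the defender (5<7); eliminate guard 3.
Column guard 1 is strictly dominated by guard 2 for the defender (5<9); eliminate guard 1.
Only (target 1, guard 2) remains, with payoff 5.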